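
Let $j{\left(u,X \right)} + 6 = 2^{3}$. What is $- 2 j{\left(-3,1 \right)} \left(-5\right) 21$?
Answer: $420$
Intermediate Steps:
$j{\left(u,X \right)} = 2$ ($j{\left(u,X \right)} = -6 + 2^{3} = -6 + 8 = 2$)
$- 2 j{\left(-3,1 \right)} \left(-5\right) 21 = \left(-2\right) 2 \left(-5\right) 21 = \left(-4\right) \left(-5\right) 21 = 20 \cdot 21 = 420$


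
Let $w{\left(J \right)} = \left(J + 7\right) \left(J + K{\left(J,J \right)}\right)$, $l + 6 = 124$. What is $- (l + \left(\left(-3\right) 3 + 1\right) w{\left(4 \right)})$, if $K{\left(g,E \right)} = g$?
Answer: $586$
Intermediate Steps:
$l = 118$ ($l = -6 + 124 = 118$)
$w{\left(J \right)} = 2 J \left(7 + J\right)$ ($w{\left(J \right)} = \left(J + 7\right) \left(J + J\right) = \left(7 + J\right) 2 J = 2 J \left(7 + J\right)$)
$- (l + \left(\left(-3\right) 3 + 1\right) w{\left(4 \right)}) = - (118 + \left(\left(-3\right) 3 + 1\right) 2 \cdot 4 \left(7 + 4\right)) = - (118 + \left(-9 + 1\right) 2 \cdot 4 \cdot 11) = - (118 - 704) = \left(-1\right) \left(-586\right) = 586$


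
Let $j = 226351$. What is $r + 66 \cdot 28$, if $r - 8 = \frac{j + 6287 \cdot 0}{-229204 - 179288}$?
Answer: $\frac{757934801}{408492} \approx 1855.4$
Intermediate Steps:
$r = \frac{3041585}{408492}$ ($r = 8 + \frac{226351 + 6287 \cdot 0}{-229204 - 179288} = 8 + \frac{226351 + 0}{-408492} = 8 + 226351 \left(- \frac{1}{408492}\right) = 8 - \frac{226351}{408492} = \frac{3041585}{408492} \approx 7.4459$)
$r + 66 \cdot 28 = \frac{3041585}{408492} + 66 \cdot 28 = \frac{3041585}{408492} + 1848 = \frac{757934801}{408492}$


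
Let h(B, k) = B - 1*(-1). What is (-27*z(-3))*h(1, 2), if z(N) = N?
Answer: 162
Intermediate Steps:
h(B, k) = 1 + B (h(B, k) = B + 1 = 1 + B)
(-27*z(-3))*h(1, 2) = (-27*(-3))*(1 + 1) = 81*2 = 162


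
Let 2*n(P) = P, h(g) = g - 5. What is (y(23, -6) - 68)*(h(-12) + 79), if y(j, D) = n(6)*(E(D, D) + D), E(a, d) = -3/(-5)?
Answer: -26102/5 ≈ -5220.4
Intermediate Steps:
h(g) = -5 + g
E(a, d) = ⅗ (E(a, d) = -3*(-⅕) = ⅗)
n(P) = P/2
y(j, D) = 9/5 + 3*D (y(j, D) = ((½)*6)*(⅗ + D) = 3*(⅗ + D) = 9/5 + 3*D)
(y(23, -6) - 68)*(h(-12) + 79) = ((9/5 + 3*(-6)) - 68)*((-5 - 12) + 79) = ((9/5 - 18) - 68)*(-17 + 79) = (-81/5 - 68)*62 = -421/5*62 = -26102/5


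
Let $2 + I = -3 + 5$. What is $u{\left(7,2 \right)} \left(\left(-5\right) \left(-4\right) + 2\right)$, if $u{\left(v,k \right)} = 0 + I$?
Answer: $0$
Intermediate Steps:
$I = 0$ ($I = -2 + \left(-3 + 5\right) = -2 + 2 = 0$)
$u{\left(v,k \right)} = 0$ ($u{\left(v,k \right)} = 0 + 0 = 0$)
$u{\left(7,2 \right)} \left(\left(-5\right) \left(-4\right) + 2\right) = 0 \left(\left(-5\right) \left(-4\right) + 2\right) = 0 \left(20 + 2\right) = 0 \cdot 22 = 0$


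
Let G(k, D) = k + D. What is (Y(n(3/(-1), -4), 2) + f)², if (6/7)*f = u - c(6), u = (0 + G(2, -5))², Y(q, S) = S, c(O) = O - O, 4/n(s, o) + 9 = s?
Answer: 625/4 ≈ 156.25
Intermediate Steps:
n(s, o) = 4/(-9 + s)
c(O) = 0
G(k, D) = D + k
u = 9 (u = (0 + (-5 + 2))² = (0 - 3)² = (-3)² = 9)
f = 21/2 (f = 7*(9 - 1*0)/6 = 7*(9 + 0)/6 = (7/6)*9 = 21/2 ≈ 10.500)
(Y(n(3/(-1), -4), 2) + f)² = (2 + 21/2)² = (25/2)² = 625/4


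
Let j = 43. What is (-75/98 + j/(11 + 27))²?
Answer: 116281/866761 ≈ 0.13416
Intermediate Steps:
(-75/98 + j/(11 + 27))² = (-75/98 + 43/(11 + 27))² = (-75*1/98 + 43/38)² = (-75/98 + 43*(1/38))² = (-75/98 + 43/38)² = (341/931)² = 116281/866761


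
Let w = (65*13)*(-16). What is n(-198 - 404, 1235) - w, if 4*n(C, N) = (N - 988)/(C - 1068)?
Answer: 90313353/6680 ≈ 13520.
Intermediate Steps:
n(C, N) = (-988 + N)/(4*(-1068 + C)) (n(C, N) = ((N - 988)/(C - 1068))/4 = ((-988 + N)/(-1068 + C))/4 = (-988 + N)/(4*(-1068 + C)))
w = -13520 (w = 845*(-16) = -13520)
n(-198 - 404, 1235) - w = (-988 + 1235)/(4*(-1068 + (-198 - 404))) - 1*(-13520) = (¼)*247/(-1068 - 602) + 13520 = (¼)*247/(-1670) + 13520 = (¼)*(-1/1670)*247 + 13520 = -247/6680 + 13520 = 90313353/6680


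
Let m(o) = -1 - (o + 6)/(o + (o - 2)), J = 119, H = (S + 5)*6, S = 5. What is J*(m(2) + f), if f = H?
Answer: 6545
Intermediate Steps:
H = 60 (H = (5 + 5)*6 = 10*6 = 60)
f = 60
m(o) = -1 - (6 + o)/(-2 + 2*o) (m(o) = -1 - (6 + o)/(o + (-2 + o)) = -1 - (6 + o)/(-2 + 2*o))
J*(m(2) + f) = 119*((-4 - 3*2)/(2*(-1 + 2)) + 60) = 119*((½)*(-4 - 6)/1 + 60) = 119*((½)*1*(-10) + 60) = 119*(-5 + 60) = 119*55 = 6545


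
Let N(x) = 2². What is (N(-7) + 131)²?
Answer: 18225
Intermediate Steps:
N(x) = 4
(N(-7) + 131)² = (4 + 131)² = 135² = 18225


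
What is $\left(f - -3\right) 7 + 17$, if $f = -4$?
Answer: $10$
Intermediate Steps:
$\left(f - -3\right) 7 + 17 = \left(-4 - -3\right) 7 + 17 = \left(-4 + 3\right) 7 + 17 = \left(-1\right) 7 + 17 = -7 + 17 = 10$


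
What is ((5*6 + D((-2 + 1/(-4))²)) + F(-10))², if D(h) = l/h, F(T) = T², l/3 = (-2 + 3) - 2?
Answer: 12208036/729 ≈ 16746.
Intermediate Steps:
l = -3 (l = 3*((-2 + 3) - 2) = 3*(1 - 2) = 3*(-1) = -3)
D(h) = -3/h
((5*6 + D((-2 + 1/(-4))²)) + F(-10))² = ((5*6 - 3/(-2 + 1/(-4))²) + (-10)²)² = ((30 - 3/(-2 + 1*(-¼))²) + 100)² = ((30 - 3/(-2 - ¼)²) + 100)² = ((30 - 3/((-9/4)²)) + 100)² = ((30 - 3/81/16) + 100)² = ((30 - 3*16/81) + 100)² = ((30 - 16/27) + 100)² = (794/27 + 100)² = (3494/27)² = 12208036/729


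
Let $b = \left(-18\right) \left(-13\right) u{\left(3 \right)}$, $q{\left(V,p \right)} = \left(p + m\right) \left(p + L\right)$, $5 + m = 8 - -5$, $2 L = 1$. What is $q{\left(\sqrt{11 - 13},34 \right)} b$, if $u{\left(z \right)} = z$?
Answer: $1017198$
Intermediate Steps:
$L = \frac{1}{2}$ ($L = \frac{1}{2} \cdot 1 = \frac{1}{2} \approx 0.5$)
$m = 8$ ($m = -5 + \left(8 - -5\right) = -5 + \left(8 + 5\right) = -5 + 13 = 8$)
$q{\left(V,p \right)} = \left(\frac{1}{2} + p\right) \left(8 + p\right)$ ($q{\left(V,p \right)} = \left(p + 8\right) \left(p + \frac{1}{2}\right) = \left(8 + p\right) \left(\frac{1}{2} + p\right) = \left(\frac{1}{2} + p\right) \left(8 + p\right)$)
$b = 702$ ($b = \left(-18\right) \left(-13\right) 3 = 234 \cdot 3 = 702$)
$q{\left(\sqrt{11 - 13},34 \right)} b = \left(4 + 34^{2} + \frac{17}{2} \cdot 34\right) 702 = \left(4 + 1156 + 289\right) 702 = 1449 \cdot 702 = 1017198$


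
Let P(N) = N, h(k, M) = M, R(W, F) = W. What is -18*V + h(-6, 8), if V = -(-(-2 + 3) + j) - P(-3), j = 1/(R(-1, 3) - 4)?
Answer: -338/5 ≈ -67.600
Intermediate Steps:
j = -1/5 (j = 1/(-1 - 4) = 1/(-5) = -1/5 ≈ -0.20000)
V = 21/5 (V = -(-(-2 + 3) - 1/5) - 1*(-3) = -(-1*1 - 1/5) + 3 = -(-1 - 1/5) + 3 = -1*(-6/5) + 3 = 6/5 + 3 = 21/5 ≈ 4.2000)
-18*V + h(-6, 8) = -18*21/5 + 8 = -378/5 + 8 = -338/5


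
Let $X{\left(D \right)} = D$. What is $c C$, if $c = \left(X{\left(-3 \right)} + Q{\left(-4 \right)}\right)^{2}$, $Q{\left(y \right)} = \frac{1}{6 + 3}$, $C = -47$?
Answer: $- \frac{31772}{81} \approx -392.25$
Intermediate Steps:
$Q{\left(y \right)} = \frac{1}{9}$
$c = \frac{676}{81}$ ($c = \left(-3 + \frac{1}{9}\right)^{2} = \left(- \frac{26}{9}\right)^{2} = \frac{676}{81} \approx 8.3457$)
$c C = \frac{676}{81} \left(-47\right) = - \frac{31772}{81}$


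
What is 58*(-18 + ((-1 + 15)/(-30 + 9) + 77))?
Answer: 10150/3 ≈ 3383.3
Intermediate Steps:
58*(-18 + ((-1 + 15)/(-30 + 9) + 77)) = 58*(-18 + (14/(-21) + 77)) = 58*(-18 + (14*(-1/21) + 77)) = 58*(-18 + (-⅔ + 77)) = 58*(-18 + 229/3) = 58*(175/3) = 10150/3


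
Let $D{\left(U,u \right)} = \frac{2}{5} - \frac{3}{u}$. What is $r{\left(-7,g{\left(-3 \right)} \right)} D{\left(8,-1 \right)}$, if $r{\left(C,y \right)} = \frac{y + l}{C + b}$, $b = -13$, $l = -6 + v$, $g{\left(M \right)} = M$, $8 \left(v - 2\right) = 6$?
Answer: $\frac{17}{16} \approx 1.0625$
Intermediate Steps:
$v = \frac{11}{4}$ ($v = 2 + \frac{1}{8} \cdot 6 = 2 + \frac{3}{4} = \frac{11}{4} \approx 2.75$)
$l = - \frac{13}{4}$ ($l = -6 + \frac{11}{4} = - \frac{13}{4} \approx -3.25$)
$r{\left(C,y \right)} = \frac{- \frac{13}{4} + y}{-13 + C}$ ($r{\left(C,y \right)} = \frac{y - \frac{13}{4}}{C - 13} = \frac{- \frac{13}{4} + y}{-13 + C}$)
$D{\left(U,u \right)} = \frac{2}{5} - \frac{3}{u}$ ($D{\left(U,u \right)} = 2 \cdot \frac{1}{5} - \frac{3}{u} = \frac{2}{5} - \frac{3}{u}$)
$r{\left(-7,g{\left(-3 \right)} \right)} D{\left(8,-1 \right)} = \frac{- \frac{13}{4} - 3}{-13 - 7} \left(\frac{2}{5} - \frac{3}{-1}\right) = \frac{1}{-20} \left(- \frac{25}{4}\right) \left(\frac{2}{5} - -3\right) = \left(- \frac{1}{20}\right) \left(- \frac{25}{4}\right) \left(\frac{2}{5} + 3\right) = \frac{5}{16} \cdot \frac{17}{5} = \frac{17}{16}$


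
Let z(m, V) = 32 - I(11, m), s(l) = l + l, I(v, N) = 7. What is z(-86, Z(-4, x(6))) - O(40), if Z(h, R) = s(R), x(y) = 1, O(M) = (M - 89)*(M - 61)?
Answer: -1004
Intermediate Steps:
O(M) = (-89 + M)*(-61 + M)
s(l) = 2*l
Z(h, R) = 2*R
z(m, V) = 25 (z(m, V) = 32 - 1*7 = 32 - 7 = 25)
z(-86, Z(-4, x(6))) - O(40) = 25 - (5429 + 40² - 150*40) = 25 - (5429 + 1600 - 6000) = 25 - 1*1029 = 25 - 1029 = -1004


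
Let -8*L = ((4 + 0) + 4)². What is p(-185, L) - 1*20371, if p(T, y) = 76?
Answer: -20295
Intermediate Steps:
L = -8 (L = -((4 + 0) + 4)²/8 = -(4 + 4)²/8 = -⅛*8² = -⅛*64 = -8)
p(-185, L) - 1*20371 = 76 - 1*20371 = 76 - 20371 = -20295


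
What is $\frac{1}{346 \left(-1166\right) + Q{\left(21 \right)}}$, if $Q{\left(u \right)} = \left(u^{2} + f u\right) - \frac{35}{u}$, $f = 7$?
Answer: $- \frac{3}{1208549} \approx -2.4823 \cdot 10^{-6}$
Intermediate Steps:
$Q{\left(u \right)} = u^{2} - \frac{35}{u} + 7 u$ ($Q{\left(u \right)} = \left(u^{2} + 7 u\right) - \frac{35}{u} = u^{2} - \frac{35}{u} + 7 u$)
$\frac{1}{346 \left(-1166\right) + Q{\left(21 \right)}} = \frac{1}{346 \left(-1166\right) + \frac{-35 + 21^{2} \left(7 + 21\right)}{21}} = \frac{1}{-403436 + \frac{-35 + 441 \cdot 28}{21}} = \frac{1}{-403436 + \frac{-35 + 12348}{21}} = \frac{1}{-403436 + \frac{1}{21} \cdot 12313} = \frac{1}{-403436 + \frac{1759}{3}} = \frac{1}{- \frac{1208549}{3}} = - \frac{3}{1208549}$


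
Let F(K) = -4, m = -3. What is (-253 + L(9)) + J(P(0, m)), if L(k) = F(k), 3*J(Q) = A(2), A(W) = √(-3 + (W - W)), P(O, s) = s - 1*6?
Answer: -257 + I*√3/3 ≈ -257.0 + 0.57735*I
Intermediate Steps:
P(O, s) = -6 + s (P(O, s) = s - 6 = -6 + s)
A(W) = I*√3 (A(W) = √(-3 + 0) = √(-3) = I*√3)
J(Q) = I*√3/3 (J(Q) = (I*√3)/3 = I*√3/3)
L(k) = -4
(-253 + L(9)) + J(P(0, m)) = (-253 - 4) + I*√3/3 = -257 + I*√3/3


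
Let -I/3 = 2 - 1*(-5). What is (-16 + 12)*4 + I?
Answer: -37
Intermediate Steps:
I = -21 (I = -3*(2 - 1*(-5)) = -3*(2 + 5) = -3*7 = -21)
(-16 + 12)*4 + I = (-16 + 12)*4 - 21 = -4*4 - 21 = -16 - 21 = -37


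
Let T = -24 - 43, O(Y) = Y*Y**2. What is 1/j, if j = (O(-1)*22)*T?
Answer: 1/1474 ≈ 0.00067843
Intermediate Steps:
O(Y) = Y**3
T = -67
j = 1474 (j = ((-1)**3*22)*(-67) = -1*22*(-67) = -22*(-67) = 1474)
1/j = 1/1474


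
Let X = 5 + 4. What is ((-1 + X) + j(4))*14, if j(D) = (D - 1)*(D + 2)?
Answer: 364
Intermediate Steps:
X = 9
j(D) = (-1 + D)*(2 + D)
((-1 + X) + j(4))*14 = ((-1 + 9) + (-2 + 4 + 4**2))*14 = (8 + (-2 + 4 + 16))*14 = (8 + 18)*14 = 26*14 = 364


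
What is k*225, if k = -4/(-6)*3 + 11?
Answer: 2925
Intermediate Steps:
k = 13 (k = -4*(-⅙)*3 + 11 = (⅔)*3 + 11 = 2 + 11 = 13)
k*225 = 13*225 = 2925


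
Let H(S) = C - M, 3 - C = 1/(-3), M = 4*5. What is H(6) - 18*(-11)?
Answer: 544/3 ≈ 181.33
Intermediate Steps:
M = 20
C = 10/3 (C = 3 - 1/(-3) = 3 - 1*(-⅓) = 3 + ⅓ = 10/3 ≈ 3.3333)
H(S) = -50/3 (H(S) = 10/3 - 1*20 = 10/3 - 20 = -50/3)
H(6) - 18*(-11) = -50/3 - 18*(-11) = -50/3 + 198 = 544/3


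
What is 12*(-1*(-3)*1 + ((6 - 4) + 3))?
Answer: 96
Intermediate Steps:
12*(-1*(-3)*1 + ((6 - 4) + 3)) = 12*(3*1 + (2 + 3)) = 12*(3 + 5) = 12*8 = 96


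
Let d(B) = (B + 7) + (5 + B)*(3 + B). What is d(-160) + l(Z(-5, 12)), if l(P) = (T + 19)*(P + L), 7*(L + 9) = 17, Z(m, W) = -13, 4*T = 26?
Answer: 331561/14 ≈ 23683.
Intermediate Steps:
T = 13/2 (T = (¼)*26 = 13/2 ≈ 6.5000)
L = -46/7 (L = -9 + (⅐)*17 = -9 + 17/7 = -46/7 ≈ -6.5714)
l(P) = -1173/7 + 51*P/2 (l(P) = (13/2 + 19)*(P - 46/7) = 51*(-46/7 + P)/2 = -1173/7 + 51*P/2)
d(B) = 7 + B + (3 + B)*(5 + B) (d(B) = (7 + B) + (3 + B)*(5 + B) = 7 + B + (3 + B)*(5 + B))
d(-160) + l(Z(-5, 12)) = (22 + (-160)² + 9*(-160)) + (-1173/7 + (51/2)*(-13)) = (22 + 25600 - 1440) + (-1173/7 - 663/2) = 24182 - 6987/14 = 331561/14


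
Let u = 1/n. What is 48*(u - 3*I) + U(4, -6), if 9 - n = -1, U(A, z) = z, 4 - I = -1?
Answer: -3606/5 ≈ -721.20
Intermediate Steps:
I = 5 (I = 4 - 1*(-1) = 4 + 1 = 5)
n = 10 (n = 9 - 1*(-1) = 9 + 1 = 10)
u = ⅒ (u = 1/10 = ⅒ ≈ 0.10000)
48*(u - 3*I) + U(4, -6) = 48*(⅒ - 3*5) - 6 = 48*(⅒ - 15) - 6 = 48*(-149/10) - 6 = -3576/5 - 6 = -3606/5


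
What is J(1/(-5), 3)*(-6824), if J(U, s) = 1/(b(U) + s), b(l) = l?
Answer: -17060/7 ≈ -2437.1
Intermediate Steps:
J(U, s) = 1/(U + s)
J(1/(-5), 3)*(-6824) = -6824/(1/(-5) + 3) = -6824/(-⅕ + 3) = -6824/(14/5) = (5/14)*(-6824) = -17060/7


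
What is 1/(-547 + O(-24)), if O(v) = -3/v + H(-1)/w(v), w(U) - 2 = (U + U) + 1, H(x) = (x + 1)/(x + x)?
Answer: -8/4375 ≈ -0.0018286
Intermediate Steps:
H(x) = (1 + x)/(2*x) (H(x) = (1 + x)/((2*x)) = (1 + x)*(1/(2*x)) = (1 + x)/(2*x))
w(U) = 3 + 2*U (w(U) = 2 + ((U + U) + 1) = 2 + (2*U + 1) = 2 + (1 + 2*U) = 3 + 2*U)
O(v) = -3/v (O(v) = -3/v + ((½)*(1 - 1)/(-1))/(3 + 2*v) = -3/v + ((½)*(-1)*0)/(3 + 2*v) = -3/v + 0/(3 + 2*v) = -3/v + 0 = -3/v)
1/(-547 + O(-24)) = 1/(-547 - 3/(-24)) = 1/(-547 - 3*(-1/24)) = 1/(-547 + ⅛) = 1/(-4375/8) = -8/4375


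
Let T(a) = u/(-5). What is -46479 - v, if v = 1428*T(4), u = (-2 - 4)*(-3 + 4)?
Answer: -240963/5 ≈ -48193.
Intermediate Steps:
u = -6 (u = -6*1 = -6)
T(a) = 6/5 (T(a) = -6/(-5) = -6*(-1/5) = 6/5)
v = 8568/5 (v = 1428*(6/5) = 8568/5 ≈ 1713.6)
-46479 - v = -46479 - 1*8568/5 = -46479 - 8568/5 = -240963/5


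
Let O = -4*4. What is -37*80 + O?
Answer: -2976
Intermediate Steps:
O = -16
-37*80 + O = -37*80 - 16 = -2960 - 16 = -2976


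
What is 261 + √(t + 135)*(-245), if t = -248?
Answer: 261 - 245*I*√113 ≈ 261.0 - 2604.4*I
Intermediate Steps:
261 + √(t + 135)*(-245) = 261 + √(-248 + 135)*(-245) = 261 + √(-113)*(-245) = 261 + (I*√113)*(-245) = 261 - 245*I*√113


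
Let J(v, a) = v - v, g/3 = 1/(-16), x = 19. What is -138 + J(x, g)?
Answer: -138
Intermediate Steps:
g = -3/16 (g = 3/(-16) = 3*(-1/16) = -3/16 ≈ -0.18750)
J(v, a) = 0
-138 + J(x, g) = -138 + 0 = -138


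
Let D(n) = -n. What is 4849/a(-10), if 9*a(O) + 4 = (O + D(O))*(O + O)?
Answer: -43641/4 ≈ -10910.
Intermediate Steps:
a(O) = -4/9 (a(O) = -4/9 + ((O - O)*(O + O))/9 = -4/9 + (0*(2*O))/9 = -4/9 + (⅑)*0 = -4/9 + 0 = -4/9)
4849/a(-10) = 4849/(-4/9) = 4849*(-9/4) = -43641/4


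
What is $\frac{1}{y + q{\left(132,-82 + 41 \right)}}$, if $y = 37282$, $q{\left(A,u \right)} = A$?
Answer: $\frac{1}{37414} \approx 2.6728 \cdot 10^{-5}$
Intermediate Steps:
$\frac{1}{y + q{\left(132,-82 + 41 \right)}} = \frac{1}{37282 + 132} = \frac{1}{37414}$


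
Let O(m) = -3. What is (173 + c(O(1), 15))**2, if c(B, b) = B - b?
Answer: 24025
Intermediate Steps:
(173 + c(O(1), 15))**2 = (173 + (-3 - 1*15))**2 = (173 + (-3 - 15))**2 = (173 - 18)**2 = 155**2 = 24025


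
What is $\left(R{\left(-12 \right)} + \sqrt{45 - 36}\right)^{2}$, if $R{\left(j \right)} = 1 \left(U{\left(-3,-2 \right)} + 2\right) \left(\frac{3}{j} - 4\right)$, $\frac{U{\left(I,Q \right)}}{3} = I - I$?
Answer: $\frac{121}{4} \approx 30.25$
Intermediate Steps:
$U{\left(I,Q \right)} = 0$ ($U{\left(I,Q \right)} = 3 \left(I - I\right) = 3 \cdot 0 = 0$)
$R{\left(j \right)} = -8 + \frac{6}{j}$ ($R{\left(j \right)} = 1 \left(0 + 2\right) \left(\frac{3}{j} - 4\right) = 1 \cdot 2 \left(-4 + \frac{3}{j}\right) = 2 \left(-4 + \frac{3}{j}\right) = -8 + \frac{6}{j}$)
$\left(R{\left(-12 \right)} + \sqrt{45 - 36}\right)^{2} = \left(\left(-8 + \frac{6}{-12}\right) + \sqrt{45 - 36}\right)^{2} = \left(\left(-8 + 6 \left(- \frac{1}{12}\right)\right) + \sqrt{9}\right)^{2} = \left(\left(-8 - \frac{1}{2}\right) + 3\right)^{2} = \left(- \frac{17}{2} + 3\right)^{2} = \left(- \frac{11}{2}\right)^{2} = \frac{121}{4}$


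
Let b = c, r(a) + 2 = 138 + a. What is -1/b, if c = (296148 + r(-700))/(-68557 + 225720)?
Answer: -157163/295584 ≈ -0.53170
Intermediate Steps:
r(a) = 136 + a (r(a) = -2 + (138 + a) = 136 + a)
c = 295584/157163 (c = (296148 + (136 - 700))/(-68557 + 225720) = (296148 - 564)/157163 = 295584*(1/157163) = 295584/157163 ≈ 1.8807)
b = 295584/157163 ≈ 1.8807
-1/b = -1/295584/157163 = -1*157163/295584 = -157163/295584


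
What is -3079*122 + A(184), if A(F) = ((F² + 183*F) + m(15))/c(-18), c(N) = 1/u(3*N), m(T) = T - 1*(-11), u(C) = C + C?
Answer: -7671470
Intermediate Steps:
u(C) = 2*C
m(T) = 11 + T (m(T) = T + 11 = 11 + T)
c(N) = 1/(6*N) (c(N) = 1/(2*(3*N)) = 1/(6*N))
A(F) = -2808 - 19764*F - 108*F² (A(F) = ((F² + 183*F) + (11 + 15))/(((⅙)/(-18))) = ((F² + 183*F) + 26)/(((⅙)*(-1/18))) = (26 + F² + 183*F)/(-1/108) = (26 + F² + 183*F)*(-108) = -2808 - 19764*F - 108*F²)
-3079*122 + A(184) = -3079*122 + (-2808 - 19764*184 - 108*184²) = -375638 + (-2808 - 3636576 - 108*33856) = -375638 + (-2808 - 3636576 - 3656448) = -375638 - 7295832 = -7671470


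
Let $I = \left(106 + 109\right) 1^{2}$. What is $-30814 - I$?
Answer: $-31029$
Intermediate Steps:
$I = 215$ ($I = 215 \cdot 1 = 215$)
$-30814 - I = -30814 - 215 = -31029$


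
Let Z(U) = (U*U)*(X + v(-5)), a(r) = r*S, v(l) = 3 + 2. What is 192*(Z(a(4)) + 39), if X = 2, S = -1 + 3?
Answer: 93504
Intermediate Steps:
v(l) = 5
S = 2
a(r) = 2*r (a(r) = r*2 = 2*r)
Z(U) = 7*U**2 (Z(U) = (U*U)*(2 + 5) = U**2*7 = 7*U**2)
192*(Z(a(4)) + 39) = 192*(7*(2*4)**2 + 39) = 192*(7*8**2 + 39) = 192*(7*64 + 39) = 192*(448 + 39) = 192*487 = 93504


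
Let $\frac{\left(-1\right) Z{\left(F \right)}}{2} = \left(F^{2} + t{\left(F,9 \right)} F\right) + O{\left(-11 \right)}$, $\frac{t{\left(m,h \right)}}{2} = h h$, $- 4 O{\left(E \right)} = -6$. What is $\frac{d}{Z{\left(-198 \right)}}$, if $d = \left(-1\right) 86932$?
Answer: $\frac{86932}{14259} \approx 6.0966$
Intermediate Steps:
$d = -86932$
$O{\left(E \right)} = \frac{3}{2}$ ($O{\left(E \right)} = \left(- \frac{1}{4}\right) \left(-6\right) = \frac{3}{2}$)
$t{\left(m,h \right)} = 2 h^{2}$ ($t{\left(m,h \right)} = 2 h h = 2 h^{2}$)
$Z{\left(F \right)} = -3 - 324 F - 2 F^{2}$ ($Z{\left(F \right)} = - 2 \left(\left(F^{2} + 2 \cdot 9^{2} F\right) + \frac{3}{2}\right) = - 2 \left(\left(F^{2} + 2 \cdot 81 F\right) + \frac{3}{2}\right) = - 2 \left(\left(F^{2} + 162 F\right) + \frac{3}{2}\right) = - 2 \left(\frac{3}{2} + F^{2} + 162 F\right) = -3 - 324 F - 2 F^{2}$)
$\frac{d}{Z{\left(-198 \right)}} = - \frac{86932}{-3 - -64152 - 2 \left(-198\right)^{2}} = - \frac{86932}{-3 + 64152 - 78408} = - \frac{86932}{-14259} = \left(-86932\right) \left(- \frac{1}{14259}\right) = \frac{86932}{14259}$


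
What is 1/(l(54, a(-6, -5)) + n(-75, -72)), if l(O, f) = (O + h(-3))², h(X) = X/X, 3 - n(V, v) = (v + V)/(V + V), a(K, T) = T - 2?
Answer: 50/151351 ≈ 0.00033036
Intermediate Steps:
a(K, T) = -2 + T
n(V, v) = 3 - (V + v)/(2*V) (n(V, v) = 3 - (v + V)/(V + V) = 3 - (V + v)/(2*V))
h(X) = 1
l(O, f) = (1 + O)² (l(O, f) = (O + 1)² = (1 + O)²)
1/(l(54, a(-6, -5)) + n(-75, -72)) = 1/((1 + 54)² + (½)*(-1*(-72) + 5*(-75))/(-75)) = 1/(55² + (½)*(-1/75)*(72 - 375)) = 1/(3025 + (½)*(-1/75)*(-303)) = 1/(3025 + 101/50) = 1/(151351/50) = 50/151351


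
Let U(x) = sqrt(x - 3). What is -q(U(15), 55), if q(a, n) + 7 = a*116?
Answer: 7 - 232*sqrt(3) ≈ -394.84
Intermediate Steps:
U(x) = sqrt(-3 + x)
q(a, n) = -7 + 116*a (q(a, n) = -7 + a*116 = -7 + 116*a)
-q(U(15), 55) = -(-7 + 116*sqrt(-3 + 15)) = -(-7 + 116*sqrt(12)) = -(-7 + 116*(2*sqrt(3))) = -(-7 + 232*sqrt(3)) = 7 - 232*sqrt(3)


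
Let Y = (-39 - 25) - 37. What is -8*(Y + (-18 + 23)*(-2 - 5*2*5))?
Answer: 2888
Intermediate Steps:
Y = -101 (Y = -64 - 37 = -101)
-8*(Y + (-18 + 23)*(-2 - 5*2*5)) = -8*(-101 + (-18 + 23)*(-2 - 5*2*5)) = -8*(-101 + 5*(-2 - 10*5)) = -8*(-101 + 5*(-2 - 50)) = -8*(-101 + 5*(-52)) = -8*(-101 - 260) = -8*(-361) = 2888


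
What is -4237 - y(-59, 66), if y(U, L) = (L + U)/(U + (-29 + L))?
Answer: -93207/22 ≈ -4236.7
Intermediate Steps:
y(U, L) = (L + U)/(-29 + L + U)
-4237 - y(-59, 66) = -4237 - (66 - 59)/(-29 + 66 - 59) = -4237 - 7/(-22) = -4237 - (-1)*7/22 = -4237 - 1*(-7/22) = -4237 + 7/22 = -93207/22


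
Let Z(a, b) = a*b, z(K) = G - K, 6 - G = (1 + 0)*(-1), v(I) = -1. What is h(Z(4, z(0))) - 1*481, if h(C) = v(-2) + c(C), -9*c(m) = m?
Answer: -4366/9 ≈ -485.11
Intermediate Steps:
G = 7 (G = 6 - (1 + 0)*(-1) = 6 - (-1) = 6 - 1*(-1) = 6 + 1 = 7)
c(m) = -m/9
z(K) = 7 - K
h(C) = -1 - C/9
h(Z(4, z(0))) - 1*481 = (-1 - 4*(7 - 1*0)/9) - 1*481 = (-1 - 4*(7 + 0)/9) - 481 = (-1 - 4*7/9) - 481 = (-1 - ⅑*28) - 481 = (-1 - 28/9) - 481 = -37/9 - 481 = -4366/9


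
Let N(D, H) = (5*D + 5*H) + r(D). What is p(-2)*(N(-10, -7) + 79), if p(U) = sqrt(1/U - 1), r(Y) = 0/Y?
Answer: -3*I*sqrt(6) ≈ -7.3485*I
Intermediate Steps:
r(Y) = 0
p(U) = sqrt(-1 + 1/U) (p(U) = sqrt(1/U - 1) = sqrt(-1 + 1/U))
N(D, H) = 5*D + 5*H (N(D, H) = (5*D + 5*H) + 0 = 5*D + 5*H)
p(-2)*(N(-10, -7) + 79) = sqrt((1 - 1*(-2))/(-2))*((5*(-10) + 5*(-7)) + 79) = sqrt(-(1 + 2)/2)*((-50 - 35) + 79) = sqrt(-1/2*3)*(-85 + 79) = sqrt(-3/2)*(-6) = (I*sqrt(6)/2)*(-6) = -3*I*sqrt(6)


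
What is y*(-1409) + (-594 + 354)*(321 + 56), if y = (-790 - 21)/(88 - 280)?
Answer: -18514859/192 ≈ -96432.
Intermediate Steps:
y = 811/192 (y = -811/(-192) = -811*(-1/192) = 811/192 ≈ 4.2240)
y*(-1409) + (-594 + 354)*(321 + 56) = (811/192)*(-1409) + (-594 + 354)*(321 + 56) = -1142699/192 - 240*377 = -1142699/192 - 90480 = -18514859/192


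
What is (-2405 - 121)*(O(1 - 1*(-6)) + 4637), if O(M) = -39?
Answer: -11614548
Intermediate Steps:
(-2405 - 121)*(O(1 - 1*(-6)) + 4637) = (-2405 - 121)*(-39 + 4637) = -2526*4598 = -11614548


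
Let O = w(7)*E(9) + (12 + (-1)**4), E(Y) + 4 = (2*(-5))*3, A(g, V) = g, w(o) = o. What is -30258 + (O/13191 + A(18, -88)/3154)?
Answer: -209811138504/6934069 ≈ -30258.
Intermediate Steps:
E(Y) = -34 (E(Y) = -4 + (2*(-5))*3 = -4 - 10*3 = -4 - 30 = -34)
O = -225 (O = 7*(-34) + (12 + (-1)**4) = -238 + (12 + 1) = -238 + 13 = -225)
-30258 + (O/13191 + A(18, -88)/3154) = -30258 + (-225/13191 + 18/3154) = -30258 + (-225*1/13191 + 18*(1/3154)) = -30258 + (-75/4397 + 9/1577) = -30258 - 78702/6934069 = -209811138504/6934069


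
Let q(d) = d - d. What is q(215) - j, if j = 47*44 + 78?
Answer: -2146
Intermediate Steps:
q(d) = 0
j = 2146 (j = 2068 + 78 = 2146)
q(215) - j = 0 - 1*2146 = 0 - 2146 = -2146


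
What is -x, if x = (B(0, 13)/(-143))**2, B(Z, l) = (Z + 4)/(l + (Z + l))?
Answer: -4/3455881 ≈ -1.1574e-6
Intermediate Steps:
B(Z, l) = (4 + Z)/(Z + 2*l)
x = 4/3455881 (x = (((4 + 0)/(0 + 2*13))/(-143))**2 = ((4/(0 + 26))*(-1/143))**2 = ((4/26)*(-1/143))**2 = (((1/26)*4)*(-1/143))**2 = ((2/13)*(-1/143))**2 = (-2/1859)**2 = 4/3455881 ≈ 1.1574e-6)
-x = -1*4/3455881 = -4/3455881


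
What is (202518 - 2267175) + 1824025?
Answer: -240632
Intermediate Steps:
(202518 - 2267175) + 1824025 = -2064657 + 1824025 = -240632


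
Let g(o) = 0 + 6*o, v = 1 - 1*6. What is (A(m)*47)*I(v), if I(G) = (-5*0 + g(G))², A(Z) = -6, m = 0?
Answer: -253800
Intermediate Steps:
v = -5 (v = 1 - 6 = -5)
g(o) = 6*o
I(G) = 36*G² (I(G) = (-5*0 + 6*G)² = (0 + 6*G)² = (6*G)² = 36*G²)
(A(m)*47)*I(v) = (-6*47)*(36*(-5)²) = -10152*25 = -282*900 = -253800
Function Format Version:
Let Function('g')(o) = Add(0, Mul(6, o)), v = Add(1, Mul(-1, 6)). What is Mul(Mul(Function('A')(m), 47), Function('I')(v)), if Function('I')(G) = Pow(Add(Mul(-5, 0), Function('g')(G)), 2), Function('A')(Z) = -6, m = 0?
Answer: -253800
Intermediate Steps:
v = -5 (v = Add(1, -6) = -5)
Function('g')(o) = Mul(6, o)
Function('I')(G) = Mul(36, Pow(G, 2)) (Function('I')(G) = Pow(Add(Mul(-5, 0), Mul(6, G)), 2) = Pow(Add(0, Mul(6, G)), 2) = Pow(Mul(6, G), 2) = Mul(36, Pow(G, 2)))
Mul(Mul(Function('A')(m), 47), Function('I')(v)) = Mul(Mul(-6, 47), Mul(36, Pow(-5, 2))) = Mul(-282, Mul(36, 25)) = Mul(-282, 900) = -253800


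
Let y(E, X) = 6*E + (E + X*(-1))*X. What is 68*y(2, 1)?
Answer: 884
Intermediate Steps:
y(E, X) = 6*E + X*(E - X) (y(E, X) = 6*E + (E - X)*X = 6*E + X*(E - X))
68*y(2, 1) = 68*(-1*1**2 + 6*2 + 2*1) = 68*(-1*1 + 12 + 2) = 68*(-1 + 12 + 2) = 68*13 = 884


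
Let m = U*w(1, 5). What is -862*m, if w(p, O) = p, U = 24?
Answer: -20688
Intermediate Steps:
m = 24 (m = 24*1 = 24)
-862*m = -862*24 = -20688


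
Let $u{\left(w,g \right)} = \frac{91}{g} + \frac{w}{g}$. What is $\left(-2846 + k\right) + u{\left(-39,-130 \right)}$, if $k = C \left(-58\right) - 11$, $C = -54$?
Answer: $\frac{1373}{5} \approx 274.6$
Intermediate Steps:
$k = 3121$ ($k = \left(-54\right) \left(-58\right) - 11 = 3132 - 11 = 3121$)
$\left(-2846 + k\right) + u{\left(-39,-130 \right)} = \left(-2846 + 3121\right) + \frac{91 - 39}{-130} = 275 - \frac{2}{5} = \frac{1373}{5}$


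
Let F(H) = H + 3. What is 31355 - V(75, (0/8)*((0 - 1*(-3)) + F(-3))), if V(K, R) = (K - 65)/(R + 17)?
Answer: 533025/17 ≈ 31354.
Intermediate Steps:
F(H) = 3 + H
V(K, R) = (-65 + K)/(17 + R)
31355 - V(75, (0/8)*((0 - 1*(-3)) + F(-3))) = 31355 - (-65 + 75)/(17 + (0/8)*((0 - 1*(-3)) + (3 - 3))) = 31355 - 10/(17 + (0*(1/8))*((0 + 3) + 0)) = 31355 - 10/(17 + 0*(3 + 0)) = 31355 - 10/(17 + 0*3) = 31355 - 10/(17 + 0) = 31355 - 10/17 = 533025/17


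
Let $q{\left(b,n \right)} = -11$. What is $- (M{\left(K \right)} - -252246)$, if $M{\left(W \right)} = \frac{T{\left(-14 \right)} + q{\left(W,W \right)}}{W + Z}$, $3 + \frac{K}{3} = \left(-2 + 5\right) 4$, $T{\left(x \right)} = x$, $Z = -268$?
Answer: $- \frac{60791311}{241} \approx -2.5225 \cdot 10^{5}$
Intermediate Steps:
$K = 27$ ($K = -9 + 3 \left(-2 + 5\right) 4 = -9 + 3 \cdot 3 \cdot 4 = -9 + 3 \cdot 12 = -9 + 36 = 27$)
$M{\left(W \right)} = - \frac{25}{-268 + W}$ ($M{\left(W \right)} = \frac{-14 - 11}{W - 268} = - \frac{25}{-268 + W}$)
$- (M{\left(K \right)} - -252246) = - (- \frac{25}{-268 + 27} - -252246) = - (- \frac{25}{-241} + 252246) = - (\left(-25\right) \left(- \frac{1}{241}\right) + 252246) = - (\frac{25}{241} + 252246) = \left(-1\right) \frac{60791311}{241} = - \frac{60791311}{241}$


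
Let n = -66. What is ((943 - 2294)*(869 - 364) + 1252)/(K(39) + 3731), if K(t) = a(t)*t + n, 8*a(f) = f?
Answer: -5448024/30841 ≈ -176.65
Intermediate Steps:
a(f) = f/8
K(t) = -66 + t²/8 (K(t) = (t/8)*t - 66 = t²/8 - 66 = -66 + t²/8)
((943 - 2294)*(869 - 364) + 1252)/(K(39) + 3731) = ((943 - 2294)*(869 - 364) + 1252)/((-66 + (⅛)*39²) + 3731) = (-1351*505 + 1252)/((-66 + (⅛)*1521) + 3731) = (-682255 + 1252)/((-66 + 1521/8) + 3731) = -681003/(993/8 + 3731) = -681003/30841/8 = -681003*8/30841 = -5448024/30841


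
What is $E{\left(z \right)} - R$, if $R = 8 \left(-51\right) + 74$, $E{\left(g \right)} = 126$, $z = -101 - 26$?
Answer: $460$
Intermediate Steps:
$z = -127$ ($z = -101 - 26 = -127$)
$R = -334$ ($R = -408 + 74 = -334$)
$E{\left(z \right)} - R = 126 - -334 = 126 + 334 = 460$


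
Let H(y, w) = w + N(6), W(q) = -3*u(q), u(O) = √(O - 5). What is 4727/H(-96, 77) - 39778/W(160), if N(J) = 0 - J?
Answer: 4727/71 + 39778*√155/465 ≈ 1131.6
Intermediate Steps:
u(O) = √(-5 + O)
N(J) = -J
W(q) = -3*√(-5 + q)
H(y, w) = -6 + w (H(y, w) = w - 1*6 = w - 6 = -6 + w)
4727/H(-96, 77) - 39778/W(160) = 4727/(-6 + 77) - 39778*(-1/(3*√(-5 + 160))) = 4727/71 - 39778*(-√155/465) = 4727*(1/71) - (-39778)*√155/465 = 4727/71 + 39778*√155/465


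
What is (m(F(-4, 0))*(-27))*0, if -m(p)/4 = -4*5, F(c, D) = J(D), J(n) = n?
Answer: 0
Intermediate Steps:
F(c, D) = D
m(p) = 80 (m(p) = -(-16)*5 = -4*(-20) = 80)
(m(F(-4, 0))*(-27))*0 = (80*(-27))*0 = -2160*0 = 0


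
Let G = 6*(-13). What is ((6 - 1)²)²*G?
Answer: -48750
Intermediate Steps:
G = -78
((6 - 1)²)²*G = ((6 - 1)²)²*(-78) = (5²)²*(-78) = 25²*(-78) = 625*(-78) = -48750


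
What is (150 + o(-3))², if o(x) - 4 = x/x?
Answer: 24025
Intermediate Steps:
o(x) = 5 (o(x) = 4 + x/x = 4 + 1 = 5)
(150 + o(-3))² = (150 + 5)² = 155² = 24025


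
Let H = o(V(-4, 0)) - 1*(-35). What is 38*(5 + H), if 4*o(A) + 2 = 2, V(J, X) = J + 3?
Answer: 1520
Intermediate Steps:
V(J, X) = 3 + J
o(A) = 0 (o(A) = -½ + (¼)*2 = -½ + ½ = 0)
H = 35 (H = 0 - 1*(-35) = 0 + 35 = 35)
38*(5 + H) = 38*(5 + 35) = 38*40 = 1520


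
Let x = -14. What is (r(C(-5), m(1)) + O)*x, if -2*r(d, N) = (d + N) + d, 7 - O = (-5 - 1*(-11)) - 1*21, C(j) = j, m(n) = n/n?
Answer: -371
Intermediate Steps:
m(n) = 1
O = 22 (O = 7 - ((-5 - 1*(-11)) - 1*21) = 7 - ((-5 + 11) - 21) = 7 - (6 - 21) = 7 - 1*(-15) = 7 + 15 = 22)
r(d, N) = -d - N/2 (r(d, N) = -((d + N) + d)/2 = -((N + d) + d)/2 = -(N + 2*d)/2 = -d - N/2)
(r(C(-5), m(1)) + O)*x = ((-1*(-5) - ½*1) + 22)*(-14) = ((5 - ½) + 22)*(-14) = (9/2 + 22)*(-14) = (53/2)*(-14) = -371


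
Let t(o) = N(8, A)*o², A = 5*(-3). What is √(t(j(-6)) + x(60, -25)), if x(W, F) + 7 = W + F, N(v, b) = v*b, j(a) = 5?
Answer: 2*I*√743 ≈ 54.516*I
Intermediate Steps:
A = -15
N(v, b) = b*v
t(o) = -120*o² (t(o) = (-15*8)*o² = -120*o²)
x(W, F) = -7 + F + W (x(W, F) = -7 + (W + F) = -7 + (F + W) = -7 + F + W)
√(t(j(-6)) + x(60, -25)) = √(-120*5² + (-7 - 25 + 60)) = √(-120*25 + 28) = √(-3000 + 28) = √(-2972) = 2*I*√743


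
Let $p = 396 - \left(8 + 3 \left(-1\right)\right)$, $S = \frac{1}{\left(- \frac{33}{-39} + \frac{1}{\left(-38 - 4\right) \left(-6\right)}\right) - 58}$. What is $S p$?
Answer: $- \frac{1280916}{187223} \approx -6.8417$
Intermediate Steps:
$S = - \frac{3276}{187223}$ ($S = \frac{1}{\left(\left(-33\right) \left(- \frac{1}{39}\right) + \frac{1}{-42} \left(- \frac{1}{6}\right)\right) - 58} = \frac{1}{\left(\frac{11}{13} - - \frac{1}{252}\right) - 58} = \frac{1}{\left(\frac{11}{13} + \frac{1}{252}\right) - 58} = \frac{1}{\frac{2785}{3276} - 58} = \frac{1}{- \frac{187223}{3276}} = - \frac{3276}{187223} \approx -0.017498$)
$p = 391$ ($p = 396 - \left(8 - 3\right) = 396 - 5 = 391$)
$S p = \left(- \frac{3276}{187223}\right) 391 = - \frac{1280916}{187223}$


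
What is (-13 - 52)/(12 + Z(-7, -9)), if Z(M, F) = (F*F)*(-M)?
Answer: -65/579 ≈ -0.11226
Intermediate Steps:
Z(M, F) = -M*F² (Z(M, F) = F²*(-M) = -M*F²)
(-13 - 52)/(12 + Z(-7, -9)) = (-13 - 52)/(12 - 1*(-7)*(-9)²) = -65/(12 - 1*(-7)*81) = -65/(12 + 567) = -65/579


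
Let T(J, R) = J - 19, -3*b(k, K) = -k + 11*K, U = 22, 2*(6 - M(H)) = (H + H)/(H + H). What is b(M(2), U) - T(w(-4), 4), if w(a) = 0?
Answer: -359/6 ≈ -59.833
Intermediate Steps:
M(H) = 11/2 (M(H) = 6 - (H + H)/(2*(H + H)) = 6 - 2*H/(2*(2*H)) = 6 - 2*H*1/(2*H)/2 = 6 - ½*1 = 6 - ½ = 11/2)
b(k, K) = -11*K/3 + k/3 (b(k, K) = -(-k + 11*K)/3 = -11*K/3 + k/3)
T(J, R) = -19 + J
b(M(2), U) - T(w(-4), 4) = (-11/3*22 + (⅓)*(11/2)) - (-19 + 0) = (-242/3 + 11/6) - 1*(-19) = -473/6 + 19 = -359/6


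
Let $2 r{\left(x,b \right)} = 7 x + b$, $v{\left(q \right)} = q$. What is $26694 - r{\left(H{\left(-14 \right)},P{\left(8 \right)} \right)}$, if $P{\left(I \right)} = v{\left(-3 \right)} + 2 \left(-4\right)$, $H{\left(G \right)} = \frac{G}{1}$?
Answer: $\frac{53497}{2} \approx 26749.0$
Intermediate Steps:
$H{\left(G \right)} = G$ ($H{\left(G \right)} = G 1 = G$)
$P{\left(I \right)} = -11$ ($P{\left(I \right)} = -3 + 2 \left(-4\right) = -3 - 8 = -11$)
$r{\left(x,b \right)} = \frac{b}{2} + \frac{7 x}{2}$ ($r{\left(x,b \right)} = \frac{7 x + b}{2} = \frac{b + 7 x}{2} = \frac{b}{2} + \frac{7 x}{2}$)
$26694 - r{\left(H{\left(-14 \right)},P{\left(8 \right)} \right)} = 26694 - \left(\frac{1}{2} \left(-11\right) + \frac{7}{2} \left(-14\right)\right) = 26694 - \left(- \frac{11}{2} - 49\right) = 26694 - - \frac{109}{2} = 26694 + \frac{109}{2} = \frac{53497}{2}$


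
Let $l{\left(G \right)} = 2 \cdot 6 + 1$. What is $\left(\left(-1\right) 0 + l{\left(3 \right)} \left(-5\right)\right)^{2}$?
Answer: $4225$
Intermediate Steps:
$l{\left(G \right)} = 13$ ($l{\left(G \right)} = 12 + 1 = 13$)
$\left(\left(-1\right) 0 + l{\left(3 \right)} \left(-5\right)\right)^{2} = \left(\left(-1\right) 0 + 13 \left(-5\right)\right)^{2} = \left(0 - 65\right)^{2} = \left(-65\right)^{2} = 4225$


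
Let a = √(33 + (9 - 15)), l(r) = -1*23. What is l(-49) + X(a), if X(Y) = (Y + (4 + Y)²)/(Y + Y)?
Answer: -37/2 + 43*√3/18 ≈ -14.362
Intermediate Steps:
l(r) = -23
a = 3*√3 (a = √(33 - 6) = √27 = 3*√3 ≈ 5.1962)
X(Y) = (Y + (4 + Y)²)/(2*Y) (X(Y) = (Y + (4 + Y)²)/((2*Y)) = (Y + (4 + Y)²)*(1/(2*Y)) = (Y + (4 + Y)²)/(2*Y))
l(-49) + X(a) = -23 + (3*√3 + (4 + 3*√3)²)/(2*((3*√3))) = -23 + (√3/9)*((4 + 3*√3)² + 3*√3)/2 = -23 + √3*((4 + 3*√3)² + 3*√3)/18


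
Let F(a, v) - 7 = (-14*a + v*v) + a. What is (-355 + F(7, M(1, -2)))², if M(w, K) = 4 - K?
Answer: 162409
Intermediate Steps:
F(a, v) = 7 + v² - 13*a (F(a, v) = 7 + ((-14*a + v*v) + a) = 7 + ((-14*a + v²) + a) = 7 + ((v² - 14*a) + a) = 7 + (v² - 13*a) = 7 + v² - 13*a)
(-355 + F(7, M(1, -2)))² = (-355 + (7 + (4 - 1*(-2))² - 13*7))² = (-355 + (7 + (4 + 2)² - 91))² = (-355 + (7 + 6² - 91))² = (-355 + (7 + 36 - 91))² = (-355 - 48)² = (-403)² = 162409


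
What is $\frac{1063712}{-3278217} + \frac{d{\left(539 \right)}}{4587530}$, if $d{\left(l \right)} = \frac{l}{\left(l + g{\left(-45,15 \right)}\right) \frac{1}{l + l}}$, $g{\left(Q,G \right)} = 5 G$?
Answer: $- \frac{1497149497506463}{4616948082041070} \approx -0.32427$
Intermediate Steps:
$d{\left(l \right)} = \frac{2 l^{2}}{75 + l}$ ($d{\left(l \right)} = \frac{l}{\left(l + 5 \cdot 15\right) \frac{1}{l + l}} = \frac{l}{\left(l + 75\right) \frac{1}{2 l}} = \frac{l}{\left(75 + l\right) \frac{1}{2 l}} = \frac{l}{\frac{1}{2} \frac{1}{l} \left(75 + l\right)} = l \frac{2 l}{75 + l} = \frac{2 l^{2}}{75 + l}$)
$\frac{1063712}{-3278217} + \frac{d{\left(539 \right)}}{4587530} = \frac{1063712}{-3278217} + \frac{2 \cdot 539^{2} \frac{1}{75 + 539}}{4587530} = 1063712 \left(- \frac{1}{3278217}\right) + 2 \cdot 290521 \cdot \frac{1}{614} \cdot \frac{1}{4587530} = - \frac{1063712}{3278217} + 2 \cdot 290521 \cdot \frac{1}{614} \cdot \frac{1}{4587530} = - \frac{1063712}{3278217} + \frac{290521}{307} \cdot \frac{1}{4587530} = - \frac{1063712}{3278217} + \frac{290521}{1408371710} = - \frac{1497149497506463}{4616948082041070}$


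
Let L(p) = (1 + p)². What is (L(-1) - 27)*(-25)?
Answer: 675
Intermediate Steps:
(L(-1) - 27)*(-25) = ((1 - 1)² - 27)*(-25) = (0² - 27)*(-25) = (0 - 27)*(-25) = -27*(-25) = 675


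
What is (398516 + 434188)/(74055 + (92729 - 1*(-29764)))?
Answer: 69392/16379 ≈ 4.2366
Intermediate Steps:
(398516 + 434188)/(74055 + (92729 - 1*(-29764))) = 832704/(74055 + (92729 + 29764)) = 832704/(74055 + 122493) = 832704/196548 = 832704*(1/196548) = 69392/16379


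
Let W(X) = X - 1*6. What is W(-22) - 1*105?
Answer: -133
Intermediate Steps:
W(X) = -6 + X (W(X) = X - 6 = -6 + X)
W(-22) - 1*105 = (-6 - 22) - 1*105 = -28 - 105 = -133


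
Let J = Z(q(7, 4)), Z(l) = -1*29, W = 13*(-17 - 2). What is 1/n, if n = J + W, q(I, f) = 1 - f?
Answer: -1/276 ≈ -0.0036232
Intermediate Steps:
W = -247 (W = 13*(-19) = -247)
Z(l) = -29
J = -29
n = -276 (n = -29 - 247 = -276)
1/n = 1/(-276) = -1/276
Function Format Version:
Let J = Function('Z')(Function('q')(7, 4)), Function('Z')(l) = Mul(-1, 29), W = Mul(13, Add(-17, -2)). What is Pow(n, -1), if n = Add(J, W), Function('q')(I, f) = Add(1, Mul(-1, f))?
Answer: Rational(-1, 276) ≈ -0.0036232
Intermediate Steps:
W = -247 (W = Mul(13, -19) = -247)
Function('Z')(l) = -29
J = -29
n = -276 (n = Add(-29, -247) = -276)
Pow(n, -1) = Pow(-276, -1) = Rational(-1, 276)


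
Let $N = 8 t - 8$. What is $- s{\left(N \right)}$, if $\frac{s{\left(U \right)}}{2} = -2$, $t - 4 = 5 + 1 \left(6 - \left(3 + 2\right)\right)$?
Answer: $4$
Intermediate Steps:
$t = 10$ ($t = 4 + \left(5 + 1 \left(6 - \left(3 + 2\right)\right)\right) = 4 + \left(5 + 1 \left(6 - 5\right)\right) = 4 + \left(5 + 1 \cdot 1\right) = 4 + \left(5 + 1\right) = 4 + 6 = 10$)
$N = 72$ ($N = 8 \cdot 10 - 8 = 80 - 8 = 72$)
$s{\left(U \right)} = -4$ ($s{\left(U \right)} = 2 \left(-2\right) = -4$)
$- s{\left(N \right)} = \left(-1\right) \left(-4\right) = 4$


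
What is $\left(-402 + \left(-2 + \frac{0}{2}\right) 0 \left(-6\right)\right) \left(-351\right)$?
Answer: $141102$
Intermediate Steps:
$\left(-402 + \left(-2 + \frac{0}{2}\right) 0 \left(-6\right)\right) \left(-351\right) = \left(-402 + \left(-2 + 0 \cdot \frac{1}{2}\right) 0 \left(-6\right)\right) \left(-351\right) = \left(-402 + \left(-2 + 0\right) 0 \left(-6\right)\right) \left(-351\right) = \left(-402 + \left(-2\right) 0 \left(-6\right)\right) \left(-351\right) = \left(-402 + 0 \left(-6\right)\right) \left(-351\right) = \left(-402 + 0\right) \left(-351\right) = \left(-402\right) \left(-351\right) = 141102$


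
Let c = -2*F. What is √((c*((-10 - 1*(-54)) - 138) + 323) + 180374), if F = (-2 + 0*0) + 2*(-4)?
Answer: √178817 ≈ 422.87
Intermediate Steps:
F = -10 (F = (-2 + 0) - 8 = -2 - 8 = -10)
c = 20 (c = -2*(-10) = 20)
√((c*((-10 - 1*(-54)) - 138) + 323) + 180374) = √((20*((-10 - 1*(-54)) - 138) + 323) + 180374) = √((20*((-10 + 54) - 138) + 323) + 180374) = √((20*(44 - 138) + 323) + 180374) = √((20*(-94) + 323) + 180374) = √((-1880 + 323) + 180374) = √(-1557 + 180374) = √178817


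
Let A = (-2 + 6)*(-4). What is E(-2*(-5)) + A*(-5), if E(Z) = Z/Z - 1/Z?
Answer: 809/10 ≈ 80.900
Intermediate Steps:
A = -16 (A = 4*(-4) = -16)
E(Z) = 1 - 1/Z
E(-2*(-5)) + A*(-5) = (-1 - 2*(-5))/((-2*(-5))) - 16*(-5) = (-1 + 10)/10 + 80 = (⅒)*9 + 80 = 9/10 + 80 = 809/10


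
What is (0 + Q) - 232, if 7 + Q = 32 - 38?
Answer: -245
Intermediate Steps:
Q = -13 (Q = -7 + (32 - 38) = -7 - 6 = -13)
(0 + Q) - 232 = (0 - 13) - 232 = -13 - 232 = -245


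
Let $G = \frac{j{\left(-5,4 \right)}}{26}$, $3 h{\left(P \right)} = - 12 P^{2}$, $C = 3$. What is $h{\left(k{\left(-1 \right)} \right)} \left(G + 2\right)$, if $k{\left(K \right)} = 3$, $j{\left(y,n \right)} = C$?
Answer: $- \frac{990}{13} \approx -76.154$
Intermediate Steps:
$j{\left(y,n \right)} = 3$
$h{\left(P \right)} = - 4 P^{2}$ ($h{\left(P \right)} = \frac{\left(-12\right) P^{2}}{3} = - 4 P^{2}$)
$G = \frac{3}{26} \approx 0.11538$
$h{\left(k{\left(-1 \right)} \right)} \left(G + 2\right) = - 4 \cdot 3^{2} \left(\frac{3}{26} + 2\right) = \left(-4\right) 9 \cdot \frac{55}{26} = \left(-36\right) \frac{55}{26} = - \frac{990}{13}$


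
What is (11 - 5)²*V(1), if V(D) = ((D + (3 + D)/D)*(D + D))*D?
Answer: 360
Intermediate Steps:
V(D) = 2*D²*(D + (3 + D)/D) (V(D) = ((D + (3 + D)/D)*(2*D))*D = (2*D*(D + (3 + D)/D))*D = 2*D²*(D + (3 + D)/D))
(11 - 5)²*V(1) = (11 - 5)²*(2*1*(3 + 1 + 1²)) = 6²*(2*1*(3 + 1 + 1)) = 36*(2*1*5) = 36*10 = 360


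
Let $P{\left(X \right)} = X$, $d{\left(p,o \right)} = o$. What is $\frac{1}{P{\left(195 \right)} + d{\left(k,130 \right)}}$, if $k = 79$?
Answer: $\frac{1}{325} \approx 0.0030769$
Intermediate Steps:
$\frac{1}{P{\left(195 \right)} + d{\left(k,130 \right)}} = \frac{1}{195 + 130} = \frac{1}{325}$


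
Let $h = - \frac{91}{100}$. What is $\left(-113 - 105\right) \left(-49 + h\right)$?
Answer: $\frac{544019}{50} \approx 10880.0$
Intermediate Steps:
$h = - \frac{91}{100}$ ($h = \left(-91\right) \frac{1}{100} = - \frac{91}{100} \approx -0.91$)
$\left(-113 - 105\right) \left(-49 + h\right) = \left(-113 - 105\right) \left(-49 - \frac{91}{100}\right) = \left(-218\right) \left(- \frac{4991}{100}\right) = \frac{544019}{50}$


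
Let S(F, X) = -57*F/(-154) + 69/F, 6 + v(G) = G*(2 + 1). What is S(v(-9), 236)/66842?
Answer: -2203/10293668 ≈ -0.00021402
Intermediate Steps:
v(G) = -6 + 3*G (v(G) = -6 + G*(2 + 1) = -6 + G*3 = -6 + 3*G)
S(F, X) = 69/F + 57*F/154 (S(F, X) = -57*F*(-1/154) + 69/F = 57*F/154 + 69/F = 69/F + 57*F/154)
S(v(-9), 236)/66842 = (69/(-6 + 3*(-9)) + 57*(-6 + 3*(-9))/154)/66842 = (69/(-6 - 27) + 57*(-6 - 27)/154)*(1/66842) = (69/(-33) + (57/154)*(-33))*(1/66842) = (69*(-1/33) - 171/14)*(1/66842) = (-23/11 - 171/14)*(1/66842) = -2203/154*1/66842 = -2203/10293668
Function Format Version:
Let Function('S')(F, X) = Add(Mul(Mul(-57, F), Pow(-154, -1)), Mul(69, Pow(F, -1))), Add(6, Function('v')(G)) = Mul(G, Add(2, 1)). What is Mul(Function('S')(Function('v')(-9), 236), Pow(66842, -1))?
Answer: Rational(-2203, 10293668) ≈ -0.00021402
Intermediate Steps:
Function('v')(G) = Add(-6, Mul(3, G)) (Function('v')(G) = Add(-6, Mul(G, Add(2, 1))) = Add(-6, Mul(G, 3)) = Add(-6, Mul(3, G)))
Function('S')(F, X) = Add(Mul(69, Pow(F, -1)), Mul(Rational(57, 154), F)) (Function('S')(F, X) = Add(Mul(Mul(-57, F), Rational(-1, 154)), Mul(69, Pow(F, -1))) = Add(Mul(Rational(57, 154), F), Mul(69, Pow(F, -1))) = Add(Mul(69, Pow(F, -1)), Mul(Rational(57, 154), F)))
Mul(Function('S')(Function('v')(-9), 236), Pow(66842, -1)) = Mul(Add(Mul(69, Pow(Add(-6, Mul(3, -9)), -1)), Mul(Rational(57, 154), Add(-6, Mul(3, -9)))), Pow(66842, -1)) = Mul(Add(Mul(69, Pow(Add(-6, -27), -1)), Mul(Rational(57, 154), Add(-6, -27))), Rational(1, 66842)) = Mul(Add(Mul(69, Pow(-33, -1)), Mul(Rational(57, 154), -33)), Rational(1, 66842)) = Mul(Add(Mul(69, Rational(-1, 33)), Rational(-171, 14)), Rational(1, 66842)) = Mul(Add(Rational(-23, 11), Rational(-171, 14)), Rational(1, 66842)) = Mul(Rational(-2203, 154), Rational(1, 66842)) = Rational(-2203, 10293668)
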